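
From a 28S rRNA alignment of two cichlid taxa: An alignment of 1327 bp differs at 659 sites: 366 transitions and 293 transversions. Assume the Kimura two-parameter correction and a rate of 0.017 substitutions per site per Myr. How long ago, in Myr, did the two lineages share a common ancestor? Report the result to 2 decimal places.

26.05

P = 366/1327 ≈ 0.27581 and Q = 293/1327 ≈ 0.220799.
Under the Kimura two-parameter model, d = −½ ln(1 − 2P − Q) − ¼ ln(1 − 2Q).
1 − 2P − Q = 0.227581, giving −½ ln(0.227581) = 0.740125.
1 − 2Q = 0.558402, giving −¼ ln(0.558402) = 0.145669.
d = 0.740125 + 0.145669 = 0.885794.
Under a molecular clock d = 2μt, so t = d/(2μ) = 0.885794 / (2 × 0.017) = 26.05 Myr.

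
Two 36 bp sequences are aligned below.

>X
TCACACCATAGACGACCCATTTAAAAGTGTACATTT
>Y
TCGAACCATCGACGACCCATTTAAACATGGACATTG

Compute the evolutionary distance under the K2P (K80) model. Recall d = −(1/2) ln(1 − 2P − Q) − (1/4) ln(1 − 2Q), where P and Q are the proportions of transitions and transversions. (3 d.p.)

Of 36 sites, 2 differences are transitions and 5 are transversions, so P = 2/36 ≈ 0.055556 and Q = 5/36 ≈ 0.138889.
Under the Kimura two-parameter model, d = −½ ln(1 − 2P − Q) − ¼ ln(1 − 2Q).
1 − 2P − Q = 0.749999, giving −½ ln(0.749999) = 0.143842.
1 − 2Q = 0.722222, giving −¼ ln(0.722222) = 0.081356.
d = 0.143842 + 0.081356 = 0.225198.

0.225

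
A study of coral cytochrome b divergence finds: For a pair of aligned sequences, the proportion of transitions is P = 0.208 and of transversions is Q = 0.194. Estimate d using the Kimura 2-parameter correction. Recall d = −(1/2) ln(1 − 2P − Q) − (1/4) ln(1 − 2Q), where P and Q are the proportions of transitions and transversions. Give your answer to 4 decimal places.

Under the Kimura two-parameter model, d = −½ ln(1 − 2P − Q) − ¼ ln(1 − 2Q).
1 − 2P − Q = 0.39, giving −½ ln(0.39) = 0.470804.
1 − 2Q = 0.612, giving −¼ ln(0.612) = 0.122756.
d = 0.470804 + 0.122756 = 0.593560.

0.5936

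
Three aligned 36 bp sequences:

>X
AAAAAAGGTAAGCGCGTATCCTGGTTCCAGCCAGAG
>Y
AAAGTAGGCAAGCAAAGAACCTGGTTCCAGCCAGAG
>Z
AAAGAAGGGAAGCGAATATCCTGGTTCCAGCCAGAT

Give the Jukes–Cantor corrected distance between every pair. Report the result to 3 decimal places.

d(X,Y) = 0.264, d(X,Z) = 0.154, d(Y,Z) = 0.188

X–Y: 8/36 sites differ → p ≈ 0.222222, d = −0.75 ln(1 − 0.296296) = 0.263548 ≈ 0.264.
X–Z: 5/36 sites differ → p ≈ 0.138889, d = −0.75 ln(1 − 0.185185) = 0.153596 ≈ 0.154.
Y–Z: 6/36 sites differ → p ≈ 0.166667, d = −0.75 ln(1 − 0.222223) = 0.188487 ≈ 0.188.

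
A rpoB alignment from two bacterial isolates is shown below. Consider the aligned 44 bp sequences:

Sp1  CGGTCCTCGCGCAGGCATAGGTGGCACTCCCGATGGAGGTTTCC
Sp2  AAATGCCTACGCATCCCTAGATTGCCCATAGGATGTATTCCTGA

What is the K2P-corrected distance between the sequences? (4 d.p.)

Of 44 sites, 9 differences are transitions and 15 are transversions, so P = 9/44 ≈ 0.204545 and Q = 15/44 ≈ 0.340909.
Under the Kimura two-parameter model, d = −½ ln(1 − 2P − Q) − ¼ ln(1 − 2Q).
1 − 2P − Q = 0.250001, giving −½ ln(0.250001) = 0.693145.
1 − 2Q = 0.318182, giving −¼ ln(0.318182) = 0.286283.
d = 0.693145 + 0.286283 = 0.979428.

0.9794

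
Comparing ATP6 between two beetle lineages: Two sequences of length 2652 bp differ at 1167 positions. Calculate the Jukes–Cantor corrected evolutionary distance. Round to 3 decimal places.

p = 1167/2652 ≈ 0.440045.
d = −(3/4) ln(1 − 4p/3) = −0.75 ln(1 − 0.586727) = −0.75 ln(0.413273)
  = −0.75 × (-0.883647) = 0.662735 substitutions/site.

0.663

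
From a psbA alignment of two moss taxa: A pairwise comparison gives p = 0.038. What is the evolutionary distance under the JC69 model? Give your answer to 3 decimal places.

d = −(3/4) ln(1 − 4p/3) = −0.75 ln(1 − 0.050667) = −0.75 ln(0.949333)
  = −0.75 × (-0.051996) = 0.038997 substitutions/site.

0.039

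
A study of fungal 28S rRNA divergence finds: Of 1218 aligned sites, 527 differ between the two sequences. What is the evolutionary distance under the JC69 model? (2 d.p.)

p = 527/1218 ≈ 0.432677.
d = −(3/4) ln(1 − 4p/3) = −0.75 ln(1 − 0.576903) = −0.75 ln(0.423097)
  = −0.75 × (-0.860154) = 0.645116 substitutions/site.

0.65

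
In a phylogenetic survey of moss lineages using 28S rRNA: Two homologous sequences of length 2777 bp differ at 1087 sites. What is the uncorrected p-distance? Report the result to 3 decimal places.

0.391

p = 1087/2777 = 0.391429… ≈ 0.391 (to 3 d.p.).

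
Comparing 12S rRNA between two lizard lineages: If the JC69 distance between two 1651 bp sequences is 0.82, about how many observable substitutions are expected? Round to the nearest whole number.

823

Invert JC69: p = (3/4)(1 − e^(−4d/3)) = 0.75 × (1 − e^(-1.093333)) = 0.75 × (1 − 0.335098) = 0.498677.
Expected differing sites = pL ≈ 0.498677 × 1651 = 823.315727 ≈ 823.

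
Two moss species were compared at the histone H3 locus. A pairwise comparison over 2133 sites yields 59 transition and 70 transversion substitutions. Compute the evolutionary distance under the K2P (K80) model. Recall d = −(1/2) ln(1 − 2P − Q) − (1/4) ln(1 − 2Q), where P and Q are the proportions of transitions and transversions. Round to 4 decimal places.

P = 59/2133 ≈ 0.027661 and Q = 70/2133 ≈ 0.032818.
Under the Kimura two-parameter model, d = −½ ln(1 − 2P − Q) − ¼ ln(1 − 2Q).
1 − 2P − Q = 0.91186, giving −½ ln(0.91186) = 0.046134.
1 − 2Q = 0.934364, giving −¼ ln(0.934364) = 0.016972.
d = 0.046134 + 0.016972 = 0.063106.

0.0631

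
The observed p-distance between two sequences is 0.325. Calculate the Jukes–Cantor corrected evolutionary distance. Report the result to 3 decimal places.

0.426

d = −(3/4) ln(1 − 4p/3) = −0.75 ln(1 − 0.433333) = −0.75 ln(0.566667)
  = −0.75 × (-0.567983) = 0.425987 substitutions/site.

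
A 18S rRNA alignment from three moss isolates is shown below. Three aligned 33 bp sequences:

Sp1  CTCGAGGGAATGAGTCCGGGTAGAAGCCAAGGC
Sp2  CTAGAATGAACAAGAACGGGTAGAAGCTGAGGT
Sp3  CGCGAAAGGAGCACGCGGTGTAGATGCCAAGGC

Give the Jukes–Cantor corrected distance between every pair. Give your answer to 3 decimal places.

Sp1–Sp2: 10/33 sites differ → p ≈ 0.30303, d = −0.75 ln(1 − 0.40404) = 0.388186 ≈ 0.388.
Sp1–Sp3: 11/33 sites differ → p ≈ 0.333333, d = −0.75 ln(1 − 0.444444) = 0.440839 ≈ 0.441.
Sp2–Sp3: 15/33 sites differ → p ≈ 0.454545, d = −0.75 ln(1 − 0.60606) = 0.698667 ≈ 0.699.

d(Sp1,Sp2) = 0.388, d(Sp1,Sp3) = 0.441, d(Sp2,Sp3) = 0.699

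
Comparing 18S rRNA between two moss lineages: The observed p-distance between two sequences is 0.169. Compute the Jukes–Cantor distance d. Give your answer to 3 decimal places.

d = −(3/4) ln(1 − 4p/3) = −0.75 ln(1 − 0.225333) = −0.75 ln(0.774667)
  = −0.75 × (-0.255322) = 0.191492 substitutions/site.

0.191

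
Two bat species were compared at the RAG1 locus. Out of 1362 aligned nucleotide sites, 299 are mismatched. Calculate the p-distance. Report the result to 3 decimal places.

0.220

p = 299/1362 = 0.219530… ≈ 0.220 (to 3 d.p.).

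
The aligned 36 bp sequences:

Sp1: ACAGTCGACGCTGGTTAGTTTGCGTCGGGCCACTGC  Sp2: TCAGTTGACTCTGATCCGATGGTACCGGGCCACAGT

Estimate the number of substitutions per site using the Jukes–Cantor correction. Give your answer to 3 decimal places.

0.493

The sequences differ at 13 of 36 sites, so p = 13/36 ≈ 0.361111.
d = −(3/4) ln(1 − 4p/3) = −0.75 ln(1 − 0.481481) = −0.75 ln(0.518519)
  = −0.75 × (-0.656779) = 0.492584 substitutions/site.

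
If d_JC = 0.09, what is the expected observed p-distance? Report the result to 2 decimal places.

p = (3/4)(1 − e^(−4d/3)) = 0.75 × (1 − e^(-0.12)) = 0.75 × (1 − 0.886920) = 0.084810.

0.08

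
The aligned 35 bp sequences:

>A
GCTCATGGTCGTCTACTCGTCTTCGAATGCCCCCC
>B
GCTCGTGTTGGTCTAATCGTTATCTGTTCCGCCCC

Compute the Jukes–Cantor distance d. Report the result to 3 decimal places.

The sequences differ at 11 of 35 sites, so p = 11/35 ≈ 0.314286.
d = −(3/4) ln(1 − 4p/3) = −0.75 ln(1 − 0.419048) = −0.75 ln(0.580952)
  = −0.75 × (-0.543087) = 0.407315 substitutions/site.

0.407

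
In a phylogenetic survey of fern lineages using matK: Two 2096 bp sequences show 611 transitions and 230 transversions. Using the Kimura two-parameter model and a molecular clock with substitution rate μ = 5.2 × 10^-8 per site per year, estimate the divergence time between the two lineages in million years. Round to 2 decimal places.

P = 611/2096 ≈ 0.291508 and Q = 230/2096 ≈ 0.109733.
Under the Kimura two-parameter model, d = −½ ln(1 − 2P − Q) − ¼ ln(1 − 2Q).
1 − 2P − Q = 0.307251, giving −½ ln(0.307251) = 0.590045.
1 − 2Q = 0.780534, giving −¼ ln(0.780534) = 0.061944.
d = 0.590045 + 0.061944 = 0.651989.
Under a molecular clock d = 2μt, so t = d/(2μ) = 0.651989 / (2 × 5.2 × 10^-8) = 6.27 million years.

6.27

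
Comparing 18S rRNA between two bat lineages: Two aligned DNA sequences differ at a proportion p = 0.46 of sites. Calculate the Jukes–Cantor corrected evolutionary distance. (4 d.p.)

d = −(3/4) ln(1 − 4p/3) = −0.75 ln(1 − 0.613333) = −0.75 ln(0.386667)
  = −0.75 × (-0.950191) = 0.712643 substitutions/site.

0.7126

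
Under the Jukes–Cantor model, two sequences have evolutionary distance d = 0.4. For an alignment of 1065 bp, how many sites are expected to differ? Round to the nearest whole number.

Invert JC69: p = (3/4)(1 − e^(−4d/3)) = 0.75 × (1 − e^(-0.533333)) = 0.75 × (1 − 0.586646) = 0.310016.
Expected differing sites = pL ≈ 0.310016 × 1065 = 330.16704 ≈ 330.

330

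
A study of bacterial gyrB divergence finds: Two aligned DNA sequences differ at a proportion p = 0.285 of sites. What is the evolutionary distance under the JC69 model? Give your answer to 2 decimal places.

0.36

d = −(3/4) ln(1 − 4p/3) = −0.75 ln(1 − 0.38) = −0.75 ln(0.62)
  = −0.75 × (-0.478036) = 0.358527 substitutions/site.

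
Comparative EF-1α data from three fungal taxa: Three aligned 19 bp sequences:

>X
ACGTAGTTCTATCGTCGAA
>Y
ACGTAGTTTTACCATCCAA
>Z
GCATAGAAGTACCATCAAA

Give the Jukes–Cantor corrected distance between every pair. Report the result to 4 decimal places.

d(X,Y) = 0.2471, d(X,Z) = 0.6181, d(Y,Z) = 0.4099

X–Y: 4/19 sites differ → p ≈ 0.210526, d = −0.75 ln(1 − 0.280701) = 0.247109 ≈ 0.2471.
X–Z: 8/19 sites differ → p ≈ 0.421053, d = −0.75 ln(1 − 0.561404) = 0.618132 ≈ 0.6181.
Y–Z: 6/19 sites differ → p ≈ 0.315789, d = −0.75 ln(1 − 0.421052) = 0.409907 ≈ 0.4099.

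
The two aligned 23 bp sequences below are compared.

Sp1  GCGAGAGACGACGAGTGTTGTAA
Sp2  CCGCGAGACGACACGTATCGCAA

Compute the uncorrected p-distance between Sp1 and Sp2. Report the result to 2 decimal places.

0.30

The sequences differ at 7 of 23 positions (sites 1, 4, 13, 14, 17, 19, 21).
p = 7/23 = 0.304347… ≈ 0.30 (to 2 d.p.).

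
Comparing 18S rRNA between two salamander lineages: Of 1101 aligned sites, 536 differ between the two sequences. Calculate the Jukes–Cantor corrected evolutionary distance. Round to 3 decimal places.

0.785

p = 536/1101 ≈ 0.48683.
d = −(3/4) ln(1 − 4p/3) = −0.75 ln(1 − 0.649107) = −0.75 ln(0.350893)
  = −0.75 × (-1.047274) = 0.785456 substitutions/site.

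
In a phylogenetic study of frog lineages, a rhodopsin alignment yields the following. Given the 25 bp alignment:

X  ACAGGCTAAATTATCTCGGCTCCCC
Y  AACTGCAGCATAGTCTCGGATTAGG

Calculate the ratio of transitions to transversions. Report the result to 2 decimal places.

Transitions are A↔G and C↔T; transversions are all other mismatches.
Transitions: 3. Transversions: 10.
R = 3/10 = 0.30.

0.30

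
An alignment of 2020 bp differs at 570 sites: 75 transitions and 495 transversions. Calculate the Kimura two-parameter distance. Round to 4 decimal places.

P = 75/2020 ≈ 0.037129 and Q = 495/2020 ≈ 0.24505.
Under the Kimura two-parameter model, d = −½ ln(1 − 2P − Q) − ¼ ln(1 − 2Q).
1 − 2P − Q = 0.680692, giving −½ ln(0.680692) = 0.192323.
1 − 2Q = 0.5099, giving −¼ ln(0.5099) = 0.168385.
d = 0.192323 + 0.168385 = 0.360708.

0.3607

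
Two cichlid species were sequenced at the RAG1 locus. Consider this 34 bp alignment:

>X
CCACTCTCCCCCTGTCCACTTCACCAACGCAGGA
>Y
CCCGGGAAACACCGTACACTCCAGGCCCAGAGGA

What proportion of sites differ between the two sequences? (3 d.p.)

The sequences differ at 17 of 34 positions.
p = 17/34 = 0.500.

0.500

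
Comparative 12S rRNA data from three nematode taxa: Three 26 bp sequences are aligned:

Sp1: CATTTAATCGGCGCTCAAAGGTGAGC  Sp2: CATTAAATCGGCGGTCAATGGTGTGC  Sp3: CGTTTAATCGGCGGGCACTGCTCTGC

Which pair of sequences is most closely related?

Sp1 and Sp2

Sp1–Sp2: 4/26 differ, p = 0.154, d = 0.172.
Sp1–Sp3: 8/26 differ, p = 0.308, d = 0.396.
Sp2–Sp3: 6/26 differ, p = 0.231, d = 0.276.
The smallest distance is between Sp1 and Sp2.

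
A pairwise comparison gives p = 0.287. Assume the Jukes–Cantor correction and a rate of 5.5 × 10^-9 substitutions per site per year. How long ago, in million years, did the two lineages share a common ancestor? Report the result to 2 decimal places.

32.89

d = −(3/4) ln(1 − 4p/3) = −0.75 ln(1 − 0.382667) = −0.75 ln(0.617333)
  = −0.75 × (-0.482347) = 0.361760 substitutions/site.
Under a molecular clock d = 2μt, so t = d/(2μ) = 0.361760 / (2 × 5.5 × 10^-9) = 32.89 million years.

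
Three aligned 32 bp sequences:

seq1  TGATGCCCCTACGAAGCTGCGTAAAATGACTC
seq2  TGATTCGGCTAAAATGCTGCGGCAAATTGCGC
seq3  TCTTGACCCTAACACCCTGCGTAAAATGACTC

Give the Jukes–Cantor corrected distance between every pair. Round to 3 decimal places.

d(seq1,seq2) = 0.460, d(seq1,seq3) = 0.259, d(seq2,seq3) = 0.657

seq1–seq2: 11/32 sites differ → p = 0.34375, d = −0.75 ln(1 − 0.458333) = 0.459828 ≈ 0.460.
seq1–seq3: 7/32 sites differ → p = 0.21875, d = −0.75 ln(1 − 0.291667) = 0.258631 ≈ 0.259.
seq2–seq3: 14/32 sites differ → p = 0.4375, d = −0.75 ln(1 − 0.583333) = 0.656601 ≈ 0.657.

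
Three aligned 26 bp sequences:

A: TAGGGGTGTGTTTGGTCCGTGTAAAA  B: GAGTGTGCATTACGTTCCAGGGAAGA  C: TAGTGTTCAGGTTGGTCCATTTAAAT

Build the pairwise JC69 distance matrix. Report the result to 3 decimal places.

A–B: 14/26 sites differ → p ≈ 0.538462, d = −0.75 ln(1 − 0.717949) = 0.949251 ≈ 0.949.
A–C: 8/26 sites differ → p ≈ 0.307692, d = −0.75 ln(1 − 0.410256) = 0.396050 ≈ 0.396.
B–C: 12/26 sites differ → p ≈ 0.461538, d = −0.75 ln(1 − 0.615384) = 0.716632 ≈ 0.717.

d(A,B) = 0.949, d(A,C) = 0.396, d(B,C) = 0.717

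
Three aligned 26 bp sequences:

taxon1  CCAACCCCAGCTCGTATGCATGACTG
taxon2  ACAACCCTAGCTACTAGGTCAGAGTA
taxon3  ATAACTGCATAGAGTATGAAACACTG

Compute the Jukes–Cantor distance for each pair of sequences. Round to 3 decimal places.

taxon1–taxon2: 10/26 sites differ → p ≈ 0.384615, d = −0.75 ln(1 − 0.51282) = 0.539341 ≈ 0.539.
taxon1–taxon3: 11/26 sites differ → p ≈ 0.423077, d = −0.75 ln(1 − 0.564103) = 0.622762 ≈ 0.623.
taxon2–taxon3: 14/26 sites differ → p ≈ 0.538462, d = −0.75 ln(1 − 0.717949) = 0.949251 ≈ 0.949.

d(taxon1,taxon2) = 0.539, d(taxon1,taxon3) = 0.623, d(taxon2,taxon3) = 0.949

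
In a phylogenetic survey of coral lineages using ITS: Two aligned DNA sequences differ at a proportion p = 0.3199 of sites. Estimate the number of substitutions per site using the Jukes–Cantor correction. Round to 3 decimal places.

0.417

d = −(3/4) ln(1 − 4p/3) = −0.75 ln(1 − 0.426533) = −0.75 ln(0.573467)
  = −0.75 × (-0.556055) = 0.417041 substitutions/site.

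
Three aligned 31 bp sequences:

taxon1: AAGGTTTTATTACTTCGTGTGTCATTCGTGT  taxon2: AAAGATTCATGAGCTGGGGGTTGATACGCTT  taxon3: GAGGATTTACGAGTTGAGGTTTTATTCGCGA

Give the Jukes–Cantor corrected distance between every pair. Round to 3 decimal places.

d(taxon1,taxon2) = 0.691, d(taxon1,taxon3) = 0.544, d(taxon2,taxon3) = 0.481

taxon1–taxon2: 14/31 sites differ → p ≈ 0.451613, d = −0.75 ln(1 − 0.602151) = 0.691262 ≈ 0.691.
taxon1–taxon3: 12/31 sites differ → p ≈ 0.387097, d = −0.75 ln(1 − 0.516129) = 0.544453 ≈ 0.544.
taxon2–taxon3: 11/31 sites differ → p ≈ 0.354839, d = −0.75 ln(1 − 0.473119) = 0.480585 ≈ 0.481.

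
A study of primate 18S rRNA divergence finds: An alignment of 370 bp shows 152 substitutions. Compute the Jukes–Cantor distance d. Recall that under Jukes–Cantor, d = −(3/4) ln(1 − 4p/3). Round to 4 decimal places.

p = 152/370 ≈ 0.410811.
d = −(3/4) ln(1 − 4p/3) = −0.75 ln(1 − 0.547748) = −0.75 ln(0.452252)
  = −0.75 × (-0.793516) = 0.595137 substitutions/site.

0.5951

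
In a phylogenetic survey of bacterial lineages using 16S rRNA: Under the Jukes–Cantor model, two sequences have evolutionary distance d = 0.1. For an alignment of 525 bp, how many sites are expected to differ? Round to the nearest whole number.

Invert JC69: p = (3/4)(1 − e^(−4d/3)) = 0.75 × (1 − e^(-0.133333)) = 0.75 × (1 − 0.875174) = 0.093620.
Expected differing sites = pL ≈ 0.093620 × 525 = 49.1505 ≈ 49.

49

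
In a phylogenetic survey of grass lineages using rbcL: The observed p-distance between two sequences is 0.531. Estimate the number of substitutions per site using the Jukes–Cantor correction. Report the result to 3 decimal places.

d = −(3/4) ln(1 − 4p/3) = −0.75 ln(1 − 0.708) = −0.75 ln(0.292)
  = −0.75 × (-1.231001) = 0.923251 substitutions/site.

0.923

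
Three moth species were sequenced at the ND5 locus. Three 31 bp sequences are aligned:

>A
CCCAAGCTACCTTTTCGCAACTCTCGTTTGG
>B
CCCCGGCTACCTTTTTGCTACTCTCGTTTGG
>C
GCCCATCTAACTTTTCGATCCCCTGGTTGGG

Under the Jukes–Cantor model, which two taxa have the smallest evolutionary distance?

A–B: 4/31 differ, p = 0.129, d = 0.142.
A–C: 10/31 differ, p = 0.323, d = 0.422.
B–C: 10/31 differ, p = 0.323, d = 0.422.
The smallest distance is between A and B.

A and B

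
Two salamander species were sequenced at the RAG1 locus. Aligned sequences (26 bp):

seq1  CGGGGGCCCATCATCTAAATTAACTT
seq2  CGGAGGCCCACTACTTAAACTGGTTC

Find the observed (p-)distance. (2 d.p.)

The sequences differ at 10 of 26 positions (sites 4, 11, 12, 14, 15, 20, 22, 23, 24, 26).
p = 10/26 = 0.384615… ≈ 0.38 (to 2 d.p.).

0.38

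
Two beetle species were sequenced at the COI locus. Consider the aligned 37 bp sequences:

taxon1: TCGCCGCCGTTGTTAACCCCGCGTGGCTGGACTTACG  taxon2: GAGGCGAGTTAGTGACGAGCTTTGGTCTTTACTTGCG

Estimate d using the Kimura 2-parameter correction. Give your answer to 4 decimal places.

Of 37 sites, 2 differences are transitions and 18 are transversions, so P = 2/37 ≈ 0.054054 and Q = 18/37 ≈ 0.486486.
Under the Kimura two-parameter model, d = −½ ln(1 − 2P − Q) − ¼ ln(1 − 2Q).
1 − 2P − Q = 0.405406, giving −½ ln(0.405406) = 0.451433.
1 − 2Q = 0.027028, giving −¼ ln(0.027028) = 0.902720.
d = 0.451433 + 0.902720 = 1.354153.

1.3542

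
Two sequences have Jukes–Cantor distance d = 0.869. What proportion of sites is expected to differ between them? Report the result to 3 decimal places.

p = (3/4)(1 − e^(−4d/3)) = 0.75 × (1 − e^(-1.158667)) = 0.75 × (1 − 0.313904) = 0.514572.

0.515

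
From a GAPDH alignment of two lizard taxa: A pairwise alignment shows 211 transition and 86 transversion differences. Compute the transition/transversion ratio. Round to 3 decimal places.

2.453

R = 211/86 = 2.453488… ≈ 2.453 (to 3 d.p.).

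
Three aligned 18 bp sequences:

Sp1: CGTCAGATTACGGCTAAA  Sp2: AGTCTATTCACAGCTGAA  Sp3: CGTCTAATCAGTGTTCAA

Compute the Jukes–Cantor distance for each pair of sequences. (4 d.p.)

d(Sp1,Sp2) = 0.5482, d(Sp1,Sp3) = 0.5482, d(Sp2,Sp3) = 0.4408

Sp1–Sp2: 7/18 sites differ → p ≈ 0.388889, d = −0.75 ln(1 − 0.518519) = 0.548166 ≈ 0.5482.
Sp1–Sp3: 7/18 sites differ → p ≈ 0.388889, d = −0.75 ln(1 − 0.518519) = 0.548166 ≈ 0.5482.
Sp2–Sp3: 6/18 sites differ → p ≈ 0.333333, d = −0.75 ln(1 − 0.444444) = 0.440839 ≈ 0.4408.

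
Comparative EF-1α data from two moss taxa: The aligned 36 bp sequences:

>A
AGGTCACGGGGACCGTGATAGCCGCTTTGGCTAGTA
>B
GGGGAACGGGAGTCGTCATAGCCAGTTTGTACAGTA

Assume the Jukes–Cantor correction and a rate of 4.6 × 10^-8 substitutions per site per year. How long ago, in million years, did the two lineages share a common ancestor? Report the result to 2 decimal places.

4.79

The sequences differ at 12 of 36 sites, so p = 12/36 ≈ 0.333333.
d = −(3/4) ln(1 − 4p/3) = −0.75 ln(1 − 0.444444) = −0.75 ln(0.555556)
  = −0.75 × (-0.587786) = 0.440840 substitutions/site.
Under a molecular clock d = 2μt, so t = d/(2μ) = 0.440840 / (2 × 4.6 × 10^-8) = 4.79 million years.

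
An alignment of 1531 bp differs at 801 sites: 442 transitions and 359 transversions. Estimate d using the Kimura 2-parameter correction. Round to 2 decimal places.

P = 442/1531 ≈ 0.2887 and Q = 359/1531 ≈ 0.234487.
Under the Kimura two-parameter model, d = −½ ln(1 − 2P − Q) − ¼ ln(1 − 2Q).
1 − 2P − Q = 0.188113, giving −½ ln(0.188113) = 0.835356.
1 − 2Q = 0.531026, giving −¼ ln(0.531026) = 0.158236.
d = 0.835356 + 0.158236 = 0.993592.

0.99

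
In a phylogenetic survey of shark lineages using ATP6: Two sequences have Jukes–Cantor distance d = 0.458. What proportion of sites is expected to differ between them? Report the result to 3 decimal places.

p = (3/4)(1 − e^(−4d/3)) = 0.75 × (1 − e^(-0.610667)) = 0.75 × (1 − 0.542989) = 0.342758.

0.343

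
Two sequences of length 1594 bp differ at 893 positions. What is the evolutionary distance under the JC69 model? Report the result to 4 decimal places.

1.0307

p = 893/1594 ≈ 0.560226.
d = −(3/4) ln(1 − 4p/3) = −0.75 ln(1 − 0.746968) = −0.75 ln(0.253032)
  = −0.75 × (-1.374239) = 1.030679 substitutions/site.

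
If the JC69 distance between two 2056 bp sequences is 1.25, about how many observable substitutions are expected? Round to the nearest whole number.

1251

Invert JC69: p = (3/4)(1 − e^(−4d/3)) = 0.75 × (1 − e^(-1.666667)) = 0.75 × (1 − 0.188876) = 0.608343.
Expected differing sites = pL ≈ 0.608343 × 2056 = 1250.753208 ≈ 1251.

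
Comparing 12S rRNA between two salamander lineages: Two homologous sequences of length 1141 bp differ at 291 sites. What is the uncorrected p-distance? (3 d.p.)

p = 291/1141 = 0.255039… ≈ 0.255 (to 3 d.p.).

0.255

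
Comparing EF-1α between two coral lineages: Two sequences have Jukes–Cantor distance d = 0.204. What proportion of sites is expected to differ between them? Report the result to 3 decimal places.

p = (3/4)(1 − e^(−4d/3)) = 0.75 × (1 − e^(-0.272)) = 0.75 × (1 − 0.761854) = 0.178610.

0.179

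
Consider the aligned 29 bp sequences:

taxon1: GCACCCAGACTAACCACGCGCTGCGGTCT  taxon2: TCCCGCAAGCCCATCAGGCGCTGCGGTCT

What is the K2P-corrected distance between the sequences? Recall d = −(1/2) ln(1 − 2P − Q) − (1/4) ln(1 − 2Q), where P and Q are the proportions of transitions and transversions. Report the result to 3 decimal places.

0.403

Of 29 sites, 4 differences are transitions and 5 are transversions, so P = 4/29 ≈ 0.137931 and Q = 5/29 ≈ 0.172414.
Under the Kimura two-parameter model, d = −½ ln(1 − 2P − Q) − ¼ ln(1 − 2Q).
1 − 2P − Q = 0.551724, giving −½ ln(0.551724) = 0.297354.
1 − 2Q = 0.655172, giving −¼ ln(0.655172) = 0.105714.
d = 0.297354 + 0.105714 = 0.403068.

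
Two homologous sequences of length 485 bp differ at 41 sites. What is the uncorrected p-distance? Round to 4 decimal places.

0.0845

p = 41/485 = 0.084536… ≈ 0.0845 (to 4 d.p.).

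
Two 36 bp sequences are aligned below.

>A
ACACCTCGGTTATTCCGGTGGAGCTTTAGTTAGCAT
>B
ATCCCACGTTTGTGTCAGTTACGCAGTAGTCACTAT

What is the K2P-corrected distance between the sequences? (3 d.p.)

Of 36 sites, 7 differences are transitions and 9 are transversions, so P = 7/36 ≈ 0.194444 and Q = 9/36 = 0.25.
Under the Kimura two-parameter model, d = −½ ln(1 − 2P − Q) − ¼ ln(1 − 2Q).
1 − 2P − Q = 0.361112, giving −½ ln(0.361112) = 0.509284.
1 − 2Q = 0.5, giving −¼ ln(0.5) = 0.173287.
d = 0.509284 + 0.173287 = 0.682571.

0.683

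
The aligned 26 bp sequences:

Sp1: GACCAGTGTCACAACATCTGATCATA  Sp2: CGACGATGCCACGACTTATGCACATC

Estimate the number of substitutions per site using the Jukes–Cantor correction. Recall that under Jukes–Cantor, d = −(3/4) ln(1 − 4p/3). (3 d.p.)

0.717

The sequences differ at 12 of 26 sites, so p = 12/26 ≈ 0.461538.
d = −(3/4) ln(1 − 4p/3) = −0.75 ln(1 − 0.615384) = −0.75 ln(0.384616)
  = −0.75 × (-0.955510) = 0.716633 substitutions/site.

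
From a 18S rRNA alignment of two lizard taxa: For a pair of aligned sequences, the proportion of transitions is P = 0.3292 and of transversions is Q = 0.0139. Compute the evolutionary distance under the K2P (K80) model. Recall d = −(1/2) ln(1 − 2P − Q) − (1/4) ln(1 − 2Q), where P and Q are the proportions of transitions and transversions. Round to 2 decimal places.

Under the Kimura two-parameter model, d = −½ ln(1 − 2P − Q) − ¼ ln(1 − 2Q).
1 − 2P − Q = 0.3277, giving −½ ln(0.3277) = 0.557828.
1 − 2Q = 0.9722, giving −¼ ln(0.9722) = 0.007048.
d = 0.557828 + 0.007048 = 0.564876.

0.56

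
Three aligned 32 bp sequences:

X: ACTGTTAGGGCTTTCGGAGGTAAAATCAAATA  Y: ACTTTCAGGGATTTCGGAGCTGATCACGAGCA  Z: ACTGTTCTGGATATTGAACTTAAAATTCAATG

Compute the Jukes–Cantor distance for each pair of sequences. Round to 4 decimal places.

d(X,Y) = 0.4598, d(X,Z) = 0.4598, d(Y,Z) = 1.0397

X–Y: 11/32 sites differ → p = 0.34375, d = −0.75 ln(1 − 0.458333) = 0.459828 ≈ 0.4598.
X–Z: 11/32 sites differ → p = 0.34375, d = −0.75 ln(1 − 0.458333) = 0.459828 ≈ 0.4598.
Y–Z: 18/32 sites differ → p = 0.5625, d = −0.75 ln(1 − 0.75) = 1.039721 ≈ 1.0397.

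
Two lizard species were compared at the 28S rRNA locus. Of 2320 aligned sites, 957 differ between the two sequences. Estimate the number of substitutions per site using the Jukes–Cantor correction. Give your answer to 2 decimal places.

p = 957/2320 = 0.4125.
d = −(3/4) ln(1 − 4p/3) = −0.75 ln(1 − 0.55) = −0.75 ln(0.45)
  = −0.75 × (-0.798508) = 0.598881 substitutions/site.

0.60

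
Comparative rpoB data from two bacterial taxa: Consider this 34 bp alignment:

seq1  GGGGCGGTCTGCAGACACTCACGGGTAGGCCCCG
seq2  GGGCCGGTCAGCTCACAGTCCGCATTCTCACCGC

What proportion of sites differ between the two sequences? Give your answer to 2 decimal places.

The sequences differ at 16 of 34 positions.
p = 16/34 = 0.470588… ≈ 0.47 (to 2 d.p.).

0.47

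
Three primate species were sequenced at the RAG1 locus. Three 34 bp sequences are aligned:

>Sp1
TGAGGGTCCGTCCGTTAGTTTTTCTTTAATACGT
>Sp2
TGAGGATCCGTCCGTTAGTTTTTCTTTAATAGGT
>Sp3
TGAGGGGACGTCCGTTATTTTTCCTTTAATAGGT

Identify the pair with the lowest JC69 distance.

Sp1–Sp2: 2/34 differ, p = 0.059, d = 0.061.
Sp1–Sp3: 5/34 differ, p = 0.147, d = 0.164.
Sp2–Sp3: 5/34 differ, p = 0.147, d = 0.164.
The smallest distance is between Sp1 and Sp2.

Sp1 and Sp2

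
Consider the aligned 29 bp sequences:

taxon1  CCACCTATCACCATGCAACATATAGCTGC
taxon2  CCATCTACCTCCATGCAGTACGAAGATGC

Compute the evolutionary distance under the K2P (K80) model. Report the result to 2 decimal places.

0.42

Of 29 sites, 6 differences are transitions and 3 are transversions, so P = 6/29 ≈ 0.206897 and Q = 3/29 ≈ 0.103448.
Under the Kimura two-parameter model, d = −½ ln(1 − 2P − Q) − ¼ ln(1 − 2Q).
1 − 2P − Q = 0.482758, giving −½ ln(0.482758) = 0.364120.
1 − 2Q = 0.793104, giving −¼ ln(0.793104) = 0.057950.
d = 0.364120 + 0.057950 = 0.422070.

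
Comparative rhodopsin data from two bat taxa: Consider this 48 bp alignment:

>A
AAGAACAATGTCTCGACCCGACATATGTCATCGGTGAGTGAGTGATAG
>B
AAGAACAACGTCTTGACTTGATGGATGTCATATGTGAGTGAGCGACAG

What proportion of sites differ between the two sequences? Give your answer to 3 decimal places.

0.229

The sequences differ at 11 of 48 positions.
p = 11/48 = 0.229166… ≈ 0.229 (to 3 d.p.).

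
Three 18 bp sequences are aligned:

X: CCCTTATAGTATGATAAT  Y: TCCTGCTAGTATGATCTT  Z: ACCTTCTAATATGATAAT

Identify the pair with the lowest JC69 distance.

X and Z

X–Y: 5/18 differ, p = 0.278, d = 0.347.
X–Z: 3/18 differ, p = 0.167, d = 0.188.
Y–Z: 5/18 differ, p = 0.278, d = 0.347.
The smallest distance is between X and Z.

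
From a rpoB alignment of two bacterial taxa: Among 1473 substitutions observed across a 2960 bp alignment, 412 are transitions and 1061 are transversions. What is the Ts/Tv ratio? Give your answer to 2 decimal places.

R = 412/1061 = 0.388312… ≈ 0.39 (to 2 d.p.).

0.39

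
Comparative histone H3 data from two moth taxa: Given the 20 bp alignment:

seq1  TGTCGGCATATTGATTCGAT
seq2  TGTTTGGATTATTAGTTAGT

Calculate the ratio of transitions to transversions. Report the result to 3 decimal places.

0.667

Transitions are A↔G and C↔T; transversions are all other mismatches.
Transitions: 4. Transversions: 6.
R = 4/6 = 0.666666… ≈ 0.667 (to 3 d.p.).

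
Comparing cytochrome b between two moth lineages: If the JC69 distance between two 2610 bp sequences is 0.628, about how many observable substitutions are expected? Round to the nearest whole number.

1110

Invert JC69: p = (3/4)(1 − e^(−4d/3)) = 0.75 × (1 − e^(-0.837333)) = 0.75 × (1 − 0.432863) = 0.425353.
Expected differing sites = pL ≈ 0.425353 × 2610 = 1110.17133 ≈ 1110.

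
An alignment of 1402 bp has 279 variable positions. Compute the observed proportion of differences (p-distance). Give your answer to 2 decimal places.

p = 279/1402 = 0.199001… ≈ 0.20 (to 2 d.p.).

0.20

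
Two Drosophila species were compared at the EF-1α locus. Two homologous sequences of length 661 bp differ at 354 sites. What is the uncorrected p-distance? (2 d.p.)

p = 354/661 = 0.535552… ≈ 0.54 (to 2 d.p.).

0.54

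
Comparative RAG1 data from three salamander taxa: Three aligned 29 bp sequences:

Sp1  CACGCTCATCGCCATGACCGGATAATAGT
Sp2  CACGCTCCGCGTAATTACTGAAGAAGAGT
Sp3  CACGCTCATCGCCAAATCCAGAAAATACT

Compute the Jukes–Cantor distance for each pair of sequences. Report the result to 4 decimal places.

d(Sp1,Sp2) = 0.4006, d(Sp1,Sp3) = 0.2421, d(Sp2,Sp3) = 0.6829

Sp1–Sp2: 9/29 sites differ → p ≈ 0.310345, d = −0.75 ln(1 − 0.413793) = 0.400562 ≈ 0.4006.
Sp1–Sp3: 6/29 sites differ → p ≈ 0.206897, d = −0.75 ln(1 − 0.275863) = 0.242081 ≈ 0.2421.
Sp2–Sp3: 13/29 sites differ → p ≈ 0.448276, d = −0.75 ln(1 − 0.597701) = 0.682920 ≈ 0.6829.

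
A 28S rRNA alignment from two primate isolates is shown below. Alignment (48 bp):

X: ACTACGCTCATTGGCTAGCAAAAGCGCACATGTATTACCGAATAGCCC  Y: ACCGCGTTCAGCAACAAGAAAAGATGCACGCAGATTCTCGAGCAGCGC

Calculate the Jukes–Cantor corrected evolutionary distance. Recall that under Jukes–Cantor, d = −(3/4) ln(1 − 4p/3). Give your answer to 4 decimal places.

0.6566

The sequences differ at 21 of 48 sites, so p = 21/48 = 0.4375.
d = −(3/4) ln(1 − 4p/3) = −0.75 ln(1 − 0.583333) = −0.75 ln(0.416667)
  = −0.75 × (-0.875468) = 0.656601 substitutions/site.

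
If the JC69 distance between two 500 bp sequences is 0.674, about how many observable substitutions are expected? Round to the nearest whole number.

Invert JC69: p = (3/4)(1 − e^(−4d/3)) = 0.75 × (1 − e^(-0.898667)) = 0.75 × (1 − 0.407112) = 0.444666.
Expected differing sites = pL ≈ 0.444666 × 500 = 222.333 ≈ 222.

222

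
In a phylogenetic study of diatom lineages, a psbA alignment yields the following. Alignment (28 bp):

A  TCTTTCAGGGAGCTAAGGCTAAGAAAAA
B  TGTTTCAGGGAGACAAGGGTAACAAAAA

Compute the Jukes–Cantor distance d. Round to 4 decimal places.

The sequences differ at 5 of 28 sites (2, 13, 14, 19, 23), so p = 5/28 ≈ 0.178571.
d = −(3/4) ln(1 − 4p/3) = −0.75 ln(1 − 0.238095) = −0.75 ln(0.761905)
  = −0.75 × (-0.271933) = 0.203950 substitutions/site.

0.2040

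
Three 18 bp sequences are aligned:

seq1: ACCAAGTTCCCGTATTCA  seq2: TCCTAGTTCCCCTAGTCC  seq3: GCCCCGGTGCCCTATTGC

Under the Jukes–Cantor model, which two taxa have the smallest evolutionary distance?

seq1 and seq2

seq1–seq2: 5/18 differ, p = 0.278, d = 0.347.
seq1–seq3: 8/18 differ, p = 0.444, d = 0.673.
seq2–seq3: 7/18 differ, p = 0.389, d = 0.548.
The smallest distance is between seq1 and seq2.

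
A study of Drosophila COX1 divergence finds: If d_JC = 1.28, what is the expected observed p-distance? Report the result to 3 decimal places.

0.614

p = (3/4)(1 − e^(−4d/3)) = 0.75 × (1 − e^(-1.706667)) = 0.75 × (1 − 0.181470) = 0.613898.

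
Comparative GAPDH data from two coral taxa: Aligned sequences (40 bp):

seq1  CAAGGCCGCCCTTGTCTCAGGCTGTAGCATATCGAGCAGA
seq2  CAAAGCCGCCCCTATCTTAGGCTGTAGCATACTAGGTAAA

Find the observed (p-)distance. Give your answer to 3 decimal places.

0.250

The sequences differ at 10 of 40 positions (sites 4, 12, 14, 18, 32, 33, 34, 35, 37, 39).
p = 10/40 = 0.250.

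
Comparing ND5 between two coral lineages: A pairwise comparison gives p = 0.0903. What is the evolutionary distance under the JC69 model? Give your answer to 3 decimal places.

0.096

d = −(3/4) ln(1 − 4p/3) = −0.75 ln(1 − 0.1204) = −0.75 ln(0.8796)
  = −0.75 × (-0.128288) = 0.096216 substitutions/site.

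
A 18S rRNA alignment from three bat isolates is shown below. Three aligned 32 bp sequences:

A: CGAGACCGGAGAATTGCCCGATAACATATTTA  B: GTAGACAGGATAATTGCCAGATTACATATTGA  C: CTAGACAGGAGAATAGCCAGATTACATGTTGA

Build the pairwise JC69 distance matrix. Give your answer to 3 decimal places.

d(A,B) = 0.259, d(A,C) = 0.259, d(B,C) = 0.137

A–B: 7/32 sites differ → p = 0.21875, d = −0.75 ln(1 − 0.291667) = 0.258631 ≈ 0.259.
A–C: 7/32 sites differ → p = 0.21875, d = −0.75 ln(1 − 0.291667) = 0.258631 ≈ 0.259.
B–C: 4/32 sites differ → p = 0.125, d = −0.75 ln(1 − 0.166667) = 0.136741 ≈ 0.137.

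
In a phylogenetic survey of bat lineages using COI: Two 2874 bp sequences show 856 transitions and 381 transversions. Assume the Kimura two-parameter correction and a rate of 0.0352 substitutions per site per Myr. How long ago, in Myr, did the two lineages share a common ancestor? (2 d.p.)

10.35

P = 856/2874 ≈ 0.297843 and Q = 381/2874 ≈ 0.132568.
Under the Kimura two-parameter model, d = −½ ln(1 − 2P − Q) − ¼ ln(1 − 2Q).
1 − 2P − Q = 0.271746, giving −½ ln(0.271746) = 0.651444.
1 − 2Q = 0.734864, giving −¼ ln(0.734864) = 0.077017.
d = 0.651444 + 0.077017 = 0.728461.
Under a molecular clock d = 2μt, so t = d/(2μ) = 0.728461 / (2 × 0.0352) = 10.35 Myr.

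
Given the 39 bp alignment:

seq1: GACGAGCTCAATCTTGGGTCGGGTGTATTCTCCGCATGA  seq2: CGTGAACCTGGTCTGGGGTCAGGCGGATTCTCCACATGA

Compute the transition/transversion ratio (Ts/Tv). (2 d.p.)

3.33

Transitions are A↔G and C↔T; transversions are all other mismatches.
Transitions: 10. Transversions: 3.
R = 10/3 = 3.333333… ≈ 3.33 (to 2 d.p.).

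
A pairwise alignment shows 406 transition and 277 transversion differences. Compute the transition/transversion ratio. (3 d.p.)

R = 406/277 = 1.465703… ≈ 1.466 (to 3 d.p.).

1.466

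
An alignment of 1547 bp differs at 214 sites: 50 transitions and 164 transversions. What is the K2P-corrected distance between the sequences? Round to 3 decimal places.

P = 50/1547 ≈ 0.032321 and Q = 164/1547 ≈ 0.106012.
Under the Kimura two-parameter model, d = −½ ln(1 − 2P − Q) − ¼ ln(1 − 2Q).
1 − 2P − Q = 0.829346, giving −½ ln(0.829346) = 0.093559.
1 − 2Q = 0.787976, giving −¼ ln(0.787976) = 0.059572.
d = 0.093559 + 0.059572 = 0.153131.

0.153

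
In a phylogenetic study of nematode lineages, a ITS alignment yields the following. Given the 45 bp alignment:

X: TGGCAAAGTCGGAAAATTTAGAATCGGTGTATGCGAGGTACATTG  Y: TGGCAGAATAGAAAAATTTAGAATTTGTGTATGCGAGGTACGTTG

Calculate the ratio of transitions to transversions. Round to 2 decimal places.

2.50

Transitions are A↔G and C↔T; transversions are all other mismatches.
Transitions: 5. Transversions: 2.
R = 5/2 = 2.50.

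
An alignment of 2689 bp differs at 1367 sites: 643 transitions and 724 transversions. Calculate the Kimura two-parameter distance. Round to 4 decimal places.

0.8815

P = 643/2689 ≈ 0.239122 and Q = 724/2689 ≈ 0.269245.
Under the Kimura two-parameter model, d = −½ ln(1 − 2P − Q) − ¼ ln(1 − 2Q).
1 − 2P − Q = 0.252511, giving −½ ln(0.252511) = 0.688150.
1 − 2Q = 0.46151, giving −¼ ln(0.46151) = 0.193313.
d = 0.688150 + 0.193313 = 0.881463.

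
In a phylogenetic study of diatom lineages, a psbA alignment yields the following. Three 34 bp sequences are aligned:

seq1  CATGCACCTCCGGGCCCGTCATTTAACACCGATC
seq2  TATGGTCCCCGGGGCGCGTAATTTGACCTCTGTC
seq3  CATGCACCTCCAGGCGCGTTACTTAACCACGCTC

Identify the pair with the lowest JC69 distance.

seq1–seq2: 12/34 differ, p = 0.353, d = 0.477.
seq1–seq3: 7/34 differ, p = 0.206, d = 0.241.
seq2–seq3: 12/34 differ, p = 0.353, d = 0.477.
The smallest distance is between seq1 and seq3.

seq1 and seq3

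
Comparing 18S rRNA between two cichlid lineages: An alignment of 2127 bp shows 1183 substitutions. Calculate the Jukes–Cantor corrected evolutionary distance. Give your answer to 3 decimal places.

1.015

p = 1183/2127 ≈ 0.556182.
d = −(3/4) ln(1 − 4p/3) = −0.75 ln(1 − 0.741576) = −0.75 ln(0.258424)
  = −0.75 × (-1.353154) = 1.014866 substitutions/site.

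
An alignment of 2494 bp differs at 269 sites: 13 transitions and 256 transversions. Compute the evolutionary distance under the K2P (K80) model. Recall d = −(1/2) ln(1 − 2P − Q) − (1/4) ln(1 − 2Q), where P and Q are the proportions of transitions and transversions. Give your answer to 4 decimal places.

0.1174

P = 13/2494 ≈ 0.005213 and Q = 256/2494 ≈ 0.102646.
Under the Kimura two-parameter model, d = −½ ln(1 − 2P − Q) − ¼ ln(1 − 2Q).
1 − 2P − Q = 0.886928, giving −½ ln(0.886928) = 0.059996.
1 − 2Q = 0.794708, giving −¼ ln(0.794708) = 0.057445.
d = 0.059996 + 0.057445 = 0.117441.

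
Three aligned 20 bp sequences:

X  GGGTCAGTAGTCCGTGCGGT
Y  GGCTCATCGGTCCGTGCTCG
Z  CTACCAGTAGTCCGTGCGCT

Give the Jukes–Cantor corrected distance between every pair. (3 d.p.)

d(X,Y) = 0.471, d(X,Z) = 0.304, d(Y,Z) = 0.687

X–Y: 7/20 sites differ → p = 0.35, d = −0.75 ln(1 − 0.466667) = 0.471457 ≈ 0.471.
X–Z: 5/20 sites differ → p = 0.25, d = −0.75 ln(1 − 0.333333) = 0.304098 ≈ 0.304.
Y–Z: 9/20 sites differ → p = 0.45, d = −0.75 ln(1 − 0.6) = 0.687218 ≈ 0.687.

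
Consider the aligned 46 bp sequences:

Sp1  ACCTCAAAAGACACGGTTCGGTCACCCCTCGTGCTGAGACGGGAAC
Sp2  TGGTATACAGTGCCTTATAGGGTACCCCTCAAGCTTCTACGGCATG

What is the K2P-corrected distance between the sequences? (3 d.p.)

1.003

Of 46 sites, 2 differences are transitions and 21 are transversions, so P = 2/46 ≈ 0.043478 and Q = 21/46 ≈ 0.456522.
Under the Kimura two-parameter model, d = −½ ln(1 − 2P − Q) − ¼ ln(1 − 2Q).
1 − 2P − Q = 0.456522, giving −½ ln(0.456522) = 0.392059.
1 − 2Q = 0.086956, giving −¼ ln(0.086956) = 0.610588.
d = 0.392059 + 0.610588 = 1.002647.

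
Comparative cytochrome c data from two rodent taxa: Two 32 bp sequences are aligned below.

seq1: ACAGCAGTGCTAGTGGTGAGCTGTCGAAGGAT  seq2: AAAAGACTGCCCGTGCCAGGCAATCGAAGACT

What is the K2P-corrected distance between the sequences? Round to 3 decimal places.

0.678

Of 32 sites, 7 differences are transitions and 7 are transversions, so P = 7/32 = 0.21875 and Q = 7/32 = 0.21875.
Under the Kimura two-parameter model, d = −½ ln(1 − 2P − Q) − ¼ ln(1 − 2Q).
1 − 2P − Q = 0.34375, giving −½ ln(0.34375) = 0.533920.
1 − 2Q = 0.5625, giving −¼ ln(0.5625) = 0.143841.
d = 0.533920 + 0.143841 = 0.677761.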